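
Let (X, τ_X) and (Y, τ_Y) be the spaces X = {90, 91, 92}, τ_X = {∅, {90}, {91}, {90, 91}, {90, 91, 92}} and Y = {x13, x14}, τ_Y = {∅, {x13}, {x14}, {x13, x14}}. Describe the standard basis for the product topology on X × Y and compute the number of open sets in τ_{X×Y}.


Basis B = {∅ × ∅, {90} × {x13}, {90} × {x14}, {91} × {x13}, {91} × {x14}, {90} × {x13, x14}, {90, 91} × {x13}, {90, 91} × {x14}, {91} × {x13, x14}, {90, 91, 92} × {x13}, {90, 91, 92} × {x14}, {90, 91} × {x13, x14}, {90, 91, 92} × {x13, x14}}; |τ_{X×Y}| = 25.

Enumerate products U × V with U ∈ τ_X, V ∈ τ_Y (deduplicated):
  ∅ × ∅ = {} (∅)
  {90} × {x13} = {(90,x13)}
  {90} × {x14} = {(90,x14)}
  {91} × {x13} = {(91,x13)}
  {91} × {x14} = {(91,x14)}
  {90} × {x13, x14} = {(90,x13), (90,x14)}
  {90, 91} × {x13} = {(90,x13), (91,x13)}
  {90, 91} × {x14} = {(90,x14), (91,x14)}
  {91} × {x13, x14} = {(91,x13), (91,x14)}
  {90, 91, 92} × {x13} = {(90,x13), (91,x13), (92,x13)}
  {90, 91, 92} × {x14} = {(90,x14), (91,x14), (92,x14)}
  {90, 91} × {x13, x14} = {(90,x13), (90,x14), (91,x13), (91,x14)}
  {90, 91, 92} × {x13, x14} = {(90,x13), (90,x14), (91,x13), (91,x14), (92,x13), (92,x14)}
These 13 distinct sets form the basis B.
Close under arbitrary unions to get τ_{X×Y}; counting gives |τ_{X×Y}| = 25.


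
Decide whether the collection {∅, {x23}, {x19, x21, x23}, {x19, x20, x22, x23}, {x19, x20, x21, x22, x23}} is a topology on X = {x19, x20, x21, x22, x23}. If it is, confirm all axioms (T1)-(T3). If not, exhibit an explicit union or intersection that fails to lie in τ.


τ is NOT a topology on X.

Axiom (T1): ∅ ∈ τ? Yes; X ∈ τ? Yes.
Axiom (T2/T3): check pairwise unions and intersections of members of τ.
Counterexample for (T3): {x19, x21, x23} ∩ {x19, x20, x22, x23} = {x19, x23} ∉ τ. Therefore τ is NOT a topology.


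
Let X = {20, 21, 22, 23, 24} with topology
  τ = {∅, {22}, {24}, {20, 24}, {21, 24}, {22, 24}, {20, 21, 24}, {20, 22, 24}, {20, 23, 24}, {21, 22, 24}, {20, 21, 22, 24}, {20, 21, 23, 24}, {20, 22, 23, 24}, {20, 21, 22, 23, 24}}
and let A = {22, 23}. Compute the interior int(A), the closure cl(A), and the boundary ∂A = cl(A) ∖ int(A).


int(A) = {22}, cl(A) = {22, 23}, ∂A = {23}.

Closed sets in (X, τ) are complements of opens:
  closed(X, τ) = {∅, {21}, {22}, {23}, {20, 23}, {21, 22}, {21, 23}, {22, 23}, {20, 21, 23}, {20, 22, 23}, {21, 22, 23}, {20, 21, 22, 23}, {20, 21, 23, 24}, {20, 21, 22, 23, 24}}.
int(A) = ⋃ {U ∈ τ : U ⊆ A}. Opens contained in A: ∅, {22}.
Taking the union of these: int(A) = {22}.
cl(A) = ⋂ {C closed : A ⊆ C}. Closed sets containing A: {22, 23}, {20, 22, 23}, {21, 22, 23}, {20, 21, 22, 23}, {20, 21, 22, 23, 24}.
Intersecting these: cl(A) = {22, 23}.
∂A = cl(A) ∖ int(A) = {22, 23} ∖ {22} = {23}.


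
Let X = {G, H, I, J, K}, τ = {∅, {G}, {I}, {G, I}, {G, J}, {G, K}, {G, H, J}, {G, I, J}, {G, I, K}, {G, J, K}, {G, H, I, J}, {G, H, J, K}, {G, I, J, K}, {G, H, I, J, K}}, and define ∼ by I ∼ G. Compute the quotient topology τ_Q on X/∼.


X/∼ = {[G=I], [H], [J], [K]}; |τ_Q| = 7.

Equivalence classes: [G=I], [H], [J], [K].
Quotient map π: X → X/∼ sends G ↦ [G=I], H ↦ [H], I ↦ [G=I], J ↦ [J], K ↦ [K].
For each subset V ⊆ X/∼, compute π^{-1}(V) ⊆ X and check whether π^{-1}(V) ∈ τ. V is open in τ_Q iff π^{-1}(V) ∈ τ.
  V = {}: π^{-1}(V) = ∅ ∈ τ ✓.
  V = {[G=I]}: π^{-1}(V) = {G, I} ∈ τ ✓.
  V = {[H]}: π^{-1}(V) = {H} ∉ τ ✗.
  V = {[G=I], [H]}: π^{-1}(V) = {G, H, I} ∉ τ ✗.
  V = {[J]}: π^{-1}(V) = {J} ∉ τ ✗.
  V = {[G=I], [J]}: π^{-1}(V) = {G, I, J} ∈ τ ✓.
  V = {[H], [J]}: π^{-1}(V) = {H, J} ∉ τ ✗.
  V = {[G=I], [H], [J]}: π^{-1}(V) = {G, H, I, J} ∈ τ ✓.
  V = {[K]}: π^{-1}(V) = {K} ∉ τ ✗.
  V = {[G=I], [K]}: π^{-1}(V) = {G, I, K} ∈ τ ✓.
  V = {[H], [K]}: π^{-1}(V) = {H, K} ∉ τ ✗.
  V = {[G=I], [H], [K]}: π^{-1}(V) = {G, H, I, K} ∉ τ ✗.
  V = {[J], [K]}: π^{-1}(V) = {J, K} ∉ τ ✗.
  V = {[G=I], [J], [K]}: π^{-1}(V) = {G, I, J, K} ∈ τ ✓.
  V = {[H], [J], [K]}: π^{-1}(V) = {H, J, K} ∉ τ ✗.
  V = {[G=I], [H], [J], [K]}: π^{-1}(V) = {G, H, I, J, K} ∈ τ ✓.
Open sets in the quotient: τ_Q = {{}, {[G=I]}, {[G=I], [J]}, {[G=I], [H], [J]}, {[G=I], [K]}, {[G=I], [J], [K]}, {[G=I], [H], [J], [K]}} (7 elements).


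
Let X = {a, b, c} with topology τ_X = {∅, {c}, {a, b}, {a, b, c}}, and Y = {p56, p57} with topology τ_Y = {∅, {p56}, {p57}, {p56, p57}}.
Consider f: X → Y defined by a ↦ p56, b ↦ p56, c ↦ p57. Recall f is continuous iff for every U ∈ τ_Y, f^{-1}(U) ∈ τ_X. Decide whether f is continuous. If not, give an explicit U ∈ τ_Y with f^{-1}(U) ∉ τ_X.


f IS continuous.

Compute f^{-1}(U) for each U ∈ τ_Y:
  U = ∅: f^{-1}(U) = ∅ ∈ τ_X ✓.
  U = {p56}: f^{-1}(U) = {a, b} ∈ τ_X ✓.
  U = {p57}: f^{-1}(U) = {c} ∈ τ_X ✓.
  U = {p56, p57}: f^{-1}(U) = {a, b, c} ∈ τ_X ✓.
Every preimage lies in τ_X, so f IS continuous.


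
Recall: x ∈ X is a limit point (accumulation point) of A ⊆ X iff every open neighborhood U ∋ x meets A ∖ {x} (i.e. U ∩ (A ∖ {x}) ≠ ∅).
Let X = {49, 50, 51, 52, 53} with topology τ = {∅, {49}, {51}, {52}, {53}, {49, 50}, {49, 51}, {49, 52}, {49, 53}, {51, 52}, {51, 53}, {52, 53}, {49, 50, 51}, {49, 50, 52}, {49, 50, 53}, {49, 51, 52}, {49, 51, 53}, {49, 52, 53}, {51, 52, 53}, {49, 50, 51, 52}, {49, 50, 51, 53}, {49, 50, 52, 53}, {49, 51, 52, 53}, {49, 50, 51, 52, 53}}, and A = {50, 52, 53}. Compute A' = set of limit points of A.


A' = ∅

For each x ∈ X, list the open sets U ∈ τ with x ∈ U, then check whether U ∩ (A ∖ {x}) ≠ ∅ for every such U.
  x = 49: open {49} ∋ x has {49} ∩ (A ∖ {49}) = ∅, so x is NOT a limit point.
  x = 50: open {49, 50} ∋ x has {49, 50} ∩ (A ∖ {50}) = ∅, so x is NOT a limit point.
  x = 51: open {51} ∋ x has {51} ∩ (A ∖ {51}) = ∅, so x is NOT a limit point.
  x = 52: open {52} ∋ x has {52} ∩ (A ∖ {52}) = ∅, so x is NOT a limit point.
  x = 53: open {53} ∋ x has {53} ∩ (A ∖ {53}) = ∅, so x is NOT a limit point.
Collecting: A' = ∅.


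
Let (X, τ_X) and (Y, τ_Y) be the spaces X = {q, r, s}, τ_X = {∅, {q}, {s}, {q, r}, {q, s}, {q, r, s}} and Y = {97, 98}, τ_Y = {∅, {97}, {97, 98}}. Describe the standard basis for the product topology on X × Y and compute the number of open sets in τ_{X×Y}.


Basis B = {∅ × ∅, {q} × {97}, {s} × {97}, {q} × {97, 98}, {q, r} × {97}, {q, s} × {97}, {s} × {97, 98}, {q, r, s} × {97}, {q, r} × {97, 98}, {q, s} × {97, 98}, {q, r, s} × {97, 98}}; |τ_{X×Y}| = 18.

Enumerate products U × V with U ∈ τ_X, V ∈ τ_Y (deduplicated):
  ∅ × ∅ = {} (∅)
  {q} × {97} = {(q,97)}
  {s} × {97} = {(s,97)}
  {q} × {97, 98} = {(q,97), (q,98)}
  {q, r} × {97} = {(q,97), (r,97)}
  {q, s} × {97} = {(q,97), (s,97)}
  {s} × {97, 98} = {(s,97), (s,98)}
  {q, r, s} × {97} = {(q,97), (r,97), (s,97)}
  {q, r} × {97, 98} = {(q,97), (q,98), (r,97), (r,98)}
  {q, s} × {97, 98} = {(q,97), (q,98), (s,97), (s,98)}
  {q, r, s} × {97, 98} = {(q,97), (q,98), (r,97), (r,98), (s,97), (s,98)}
These 11 distinct sets form the basis B.
Close under arbitrary unions to get τ_{X×Y}; counting gives |τ_{X×Y}| = 18.


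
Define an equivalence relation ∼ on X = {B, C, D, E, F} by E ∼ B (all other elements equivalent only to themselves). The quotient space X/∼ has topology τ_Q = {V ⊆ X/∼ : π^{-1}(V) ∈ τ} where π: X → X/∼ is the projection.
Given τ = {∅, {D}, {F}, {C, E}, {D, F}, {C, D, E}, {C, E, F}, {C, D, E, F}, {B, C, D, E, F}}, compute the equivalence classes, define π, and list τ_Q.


X/∼ = {[B=E], [C], [D], [F]}; |τ_Q| = 5.

Equivalence classes: [B=E], [C], [D], [F].
Quotient map π: X → X/∼ sends B ↦ [B=E], C ↦ [C], D ↦ [D], E ↦ [B=E], F ↦ [F].
For each subset V ⊆ X/∼, compute π^{-1}(V) ⊆ X and check whether π^{-1}(V) ∈ τ. V is open in τ_Q iff π^{-1}(V) ∈ τ.
  V = {}: π^{-1}(V) = ∅ ∈ τ ✓.
  V = {[B=E]}: π^{-1}(V) = {B, E} ∉ τ ✗.
  V = {[C]}: π^{-1}(V) = {C} ∉ τ ✗.
  V = {[B=E], [C]}: π^{-1}(V) = {B, C, E} ∉ τ ✗.
  V = {[D]}: π^{-1}(V) = {D} ∈ τ ✓.
  V = {[B=E], [D]}: π^{-1}(V) = {B, D, E} ∉ τ ✗.
  V = {[C], [D]}: π^{-1}(V) = {C, D} ∉ τ ✗.
  V = {[B=E], [C], [D]}: π^{-1}(V) = {B, C, D, E} ∉ τ ✗.
  V = {[F]}: π^{-1}(V) = {F} ∈ τ ✓.
  V = {[B=E], [F]}: π^{-1}(V) = {B, E, F} ∉ τ ✗.
  V = {[C], [F]}: π^{-1}(V) = {C, F} ∉ τ ✗.
  V = {[B=E], [C], [F]}: π^{-1}(V) = {B, C, E, F} ∉ τ ✗.
  V = {[D], [F]}: π^{-1}(V) = {D, F} ∈ τ ✓.
  V = {[B=E], [D], [F]}: π^{-1}(V) = {B, D, E, F} ∉ τ ✗.
  V = {[C], [D], [F]}: π^{-1}(V) = {C, D, F} ∉ τ ✗.
  V = {[B=E], [C], [D], [F]}: π^{-1}(V) = {B, C, D, E, F} ∈ τ ✓.
Open sets in the quotient: τ_Q = {{}, {[D]}, {[F]}, {[D], [F]}, {[B=E], [C], [D], [F]}} (5 elements).


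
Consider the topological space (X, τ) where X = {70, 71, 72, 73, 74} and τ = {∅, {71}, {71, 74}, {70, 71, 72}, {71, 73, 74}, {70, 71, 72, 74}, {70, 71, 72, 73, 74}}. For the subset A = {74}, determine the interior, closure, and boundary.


int(A) = ∅, cl(A) = {73, 74}, ∂A = {73, 74}.

Closed sets in (X, τ) are complements of opens:
  closed(X, τ) = {∅, {73}, {70, 72}, {73, 74}, {70, 72, 73}, {70, 72, 73, 74}, {70, 71, 72, 73, 74}}.
int(A) = ⋃ {U ∈ τ : U ⊆ A}. Opens contained in A: ∅.
Taking the union of these: int(A) = ∅.
cl(A) = ⋂ {C closed : A ⊆ C}. Closed sets containing A: {73, 74}, {70, 72, 73, 74}, {70, 71, 72, 73, 74}.
Intersecting these: cl(A) = {73, 74}.
∂A = cl(A) ∖ int(A) = {73, 74} ∖ ∅ = {73, 74}.


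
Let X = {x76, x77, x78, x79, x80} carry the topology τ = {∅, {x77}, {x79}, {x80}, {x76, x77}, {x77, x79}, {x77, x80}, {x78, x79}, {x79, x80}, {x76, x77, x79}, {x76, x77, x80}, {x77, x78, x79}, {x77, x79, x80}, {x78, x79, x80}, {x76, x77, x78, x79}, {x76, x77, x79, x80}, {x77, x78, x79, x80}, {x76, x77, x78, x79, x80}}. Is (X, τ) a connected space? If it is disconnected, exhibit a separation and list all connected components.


(X, τ) is disconnected; components = [{x80}, {x76, x77}, {x78, x79}].

Find clopen sets (U ∈ τ with X ∖ U ∈ τ):
  U = ∅, X ∖ U = {x76, x77, x78, x79, x80} — both open, so U is clopen.
  U = {x80}, X ∖ U = {x76, x77, x78, x79} — both open, so U is clopen.
  U = {x76, x77}, X ∖ U = {x78, x79, x80} — both open, so U is clopen.
  U = {x78, x79}, X ∖ U = {x76, x77, x80} — both open, so U is clopen.
  U = {x76, x77, x80}, X ∖ U = {x78, x79} — both open, so U is clopen.
  U = {x78, x79, x80}, X ∖ U = {x76, x77} — both open, so U is clopen.
  U = {x76, x77, x78, x79}, X ∖ U = {x80} — both open, so U is clopen.
  U = {x76, x77, x78, x79, x80}, X ∖ U = ∅ — both open, so U is clopen.
Nontrivial clopen(s) exist: e.g. {x76, x77, x80}. So (X, τ) is disconnected.
Compute connected components by grouping points that agree on all clopens:
  component: {x80}
  component: {x76, x77}
  component: {x78, x79}


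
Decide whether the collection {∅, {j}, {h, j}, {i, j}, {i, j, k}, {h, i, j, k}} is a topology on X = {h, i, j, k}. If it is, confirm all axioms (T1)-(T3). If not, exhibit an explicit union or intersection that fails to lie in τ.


τ is NOT a topology on X.

Axiom (T1): ∅ ∈ τ? Yes; X ∈ τ? Yes.
Axiom (T2/T3): check pairwise unions and intersections of members of τ.
Counterexample for (T2): {h, j} ∪ {i, j} = {h, i, j} ∉ τ. Therefore τ is NOT a topology.


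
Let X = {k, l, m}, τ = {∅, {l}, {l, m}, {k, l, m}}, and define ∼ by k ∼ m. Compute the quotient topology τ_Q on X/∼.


X/∼ = {[k=m], [l]}; |τ_Q| = 3.

Equivalence classes: [k=m], [l].
Quotient map π: X → X/∼ sends k ↦ [k=m], l ↦ [l], m ↦ [k=m].
For each subset V ⊆ X/∼, compute π^{-1}(V) ⊆ X and check whether π^{-1}(V) ∈ τ. V is open in τ_Q iff π^{-1}(V) ∈ τ.
  V = {}: π^{-1}(V) = ∅ ∈ τ ✓.
  V = {[k=m]}: π^{-1}(V) = {k, m} ∉ τ ✗.
  V = {[l]}: π^{-1}(V) = {l} ∈ τ ✓.
  V = {[k=m], [l]}: π^{-1}(V) = {k, l, m} ∈ τ ✓.
Open sets in the quotient: τ_Q = {{}, {[l]}, {[k=m], [l]}} (3 elements).


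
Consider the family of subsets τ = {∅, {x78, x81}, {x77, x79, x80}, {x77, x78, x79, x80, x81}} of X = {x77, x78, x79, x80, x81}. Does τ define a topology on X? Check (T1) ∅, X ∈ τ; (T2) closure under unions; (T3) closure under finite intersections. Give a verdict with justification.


τ IS a topology on X.

Axiom (T1): ∅ ∈ τ? Yes; X ∈ τ? Yes.
Axiom (T2/T3): check pairwise unions and intersections of members of τ.
All pairwise intersections and unions checked — each lies in τ. Therefore τ satisfies (T1), (T2), (T3): it IS a topology on X.


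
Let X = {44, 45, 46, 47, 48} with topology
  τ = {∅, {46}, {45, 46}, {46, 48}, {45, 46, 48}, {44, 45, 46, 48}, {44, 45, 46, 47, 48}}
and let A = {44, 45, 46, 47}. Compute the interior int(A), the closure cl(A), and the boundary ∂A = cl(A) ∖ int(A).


int(A) = {45, 46}, cl(A) = {44, 45, 46, 47, 48}, ∂A = {44, 47, 48}.

Closed sets in (X, τ) are complements of opens:
  closed(X, τ) = {∅, {47}, {44, 47}, {44, 45, 47}, {44, 47, 48}, {44, 45, 47, 48}, {44, 45, 46, 47, 48}}.
int(A) = ⋃ {U ∈ τ : U ⊆ A}. Opens contained in A: ∅, {46}, {45, 46}.
Taking the union of these: int(A) = {45, 46}.
cl(A) = ⋂ {C closed : A ⊆ C}. Closed sets containing A: {44, 45, 46, 47, 48}.
Intersecting these: cl(A) = {44, 45, 46, 47, 48}.
∂A = cl(A) ∖ int(A) = {44, 45, 46, 47, 48} ∖ {45, 46} = {44, 47, 48}.


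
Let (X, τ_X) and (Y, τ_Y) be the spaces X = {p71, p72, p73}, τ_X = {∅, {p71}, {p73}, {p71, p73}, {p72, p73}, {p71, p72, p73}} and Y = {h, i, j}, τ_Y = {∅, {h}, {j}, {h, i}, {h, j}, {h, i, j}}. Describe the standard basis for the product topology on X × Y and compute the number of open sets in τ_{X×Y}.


Basis B = {∅ × ∅, {p71} × {h}, {p71} × {j}, {p73} × {h}, {p73} × {j}, {p71} × {h, i}, {p71} × {h, j}, {p71, p73} × {h}, {p71, p73} × {j}, {p72, p73} × {h}, {p72, p73} × {j}, {p73} × {h, i}, {p73} × {h, j}, {p71} × {h, i, j}, {p71, p72, p73} × {h}, {p71, p72, p73} × {j}, {p73} × {h, i, j}, {p71, p73} × {h, i}, {p71, p73} × {h, j}, {p72, p73} × {h, i}, {p72, p73} × {h, j}, {p71, p73} × {h, i, j}, {p71, p72, p73} × {h, i}, {p71, p72, p73} × {h, j}, {p72, p73} × {h, i, j}, {p71, p72, p73} × {h, i, j}}; |τ_{X×Y}| = 108.

Enumerate products U × V with U ∈ τ_X, V ∈ τ_Y (deduplicated):
  ∅ × ∅ = {} (∅)
  {p71} × {h} = {(p71,h)}
  {p71} × {j} = {(p71,j)}
  {p73} × {h} = {(p73,h)}
  {p73} × {j} = {(p73,j)}
  {p71} × {h, i} = {(p71,h), (p71,i)}
  {p71} × {h, j} = {(p71,h), (p71,j)}
  {p71, p73} × {h} = {(p71,h), (p73,h)}
  {p71, p73} × {j} = {(p71,j), (p73,j)}
  {p72, p73} × {h} = {(p72,h), (p73,h)}
  {p72, p73} × {j} = {(p72,j), (p73,j)}
  {p73} × {h, i} = {(p73,h), (p73,i)}
  {p73} × {h, j} = {(p73,h), (p73,j)}
  {p71} × {h, i, j} = {(p71,h), (p71,i), (p71,j)}
  {p71, p72, p73} × {h} = {(p71,h), (p72,h), (p73,h)}
  {p71, p72, p73} × {j} = {(p71,j), (p72,j), (p73,j)}
  {p73} × {h, i, j} = {(p73,h), (p73,i), (p73,j)}
  {p71, p73} × {h, i} = {(p71,h), (p71,i), (p73,h), (p73,i)}
  {p71, p73} × {h, j} = {(p71,h), (p71,j), (p73,h), (p73,j)}
  {p72, p73} × {h, i} = {(p72,h), (p72,i), (p73,h), (p73,i)}
  {p72, p73} × {h, j} = {(p72,h), (p72,j), (p73,h), (p73,j)}
  {p71, p73} × {h, i, j} = {(p71,h), (p71,i), (p71,j), (p73,h), (p73,i), (p73,j)}
  {p71, p72, p73} × {h, i} = {(p71,h), (p71,i), (p72,h), (p72,i), (p73,h), (p73,i)}
  {p71, p72, p73} × {h, j} = {(p71,h), (p71,j), (p72,h), (p72,j), (p73,h), (p73,j)}
  {p72, p73} × {h, i, j} = {(p72,h), (p72,i), (p72,j), (p73,h), (p73,i), (p73,j)}
  {p71, p72, p73} × {h, i, j} = {(p71,h), (p71,i), (p71,j), (p72,h), (p72,i), (p72,j), (p73,h), (p73,i), (p73,j)}
These 26 distinct sets form the basis B.
Close under arbitrary unions to get τ_{X×Y}; counting gives |τ_{X×Y}| = 108.


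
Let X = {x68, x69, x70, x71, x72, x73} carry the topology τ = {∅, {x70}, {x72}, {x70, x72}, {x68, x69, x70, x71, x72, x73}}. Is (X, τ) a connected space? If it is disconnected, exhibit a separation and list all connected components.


(X, τ) is connected.

Find clopen sets (U ∈ τ with X ∖ U ∈ τ):
  U = ∅, X ∖ U = {x68, x69, x70, x71, x72, x73} — both open, so U is clopen.
  U = {x68, x69, x70, x71, x72, x73}, X ∖ U = ∅ — both open, so U is clopen.
Only trivial clopens (∅ and X) exist, so (X, τ) is connected.
Compute connected components by grouping points that agree on all clopens:
  component: {x68, x69, x70, x71, x72, x73}


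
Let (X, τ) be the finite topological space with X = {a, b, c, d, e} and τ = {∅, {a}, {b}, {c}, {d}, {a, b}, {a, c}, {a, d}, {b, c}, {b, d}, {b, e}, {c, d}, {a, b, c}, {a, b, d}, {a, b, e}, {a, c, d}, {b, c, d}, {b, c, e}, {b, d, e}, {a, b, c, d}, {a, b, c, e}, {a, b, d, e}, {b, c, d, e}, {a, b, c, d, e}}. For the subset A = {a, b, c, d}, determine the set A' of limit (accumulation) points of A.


A' = {e}

For each x ∈ X, list the open sets U ∈ τ with x ∈ U, then check whether U ∩ (A ∖ {x}) ≠ ∅ for every such U.
  x = a: open {a} ∋ x has {a} ∩ (A ∖ {a}) = ∅, so x is NOT a limit point.
  x = b: open {b} ∋ x has {b} ∩ (A ∖ {b}) = ∅, so x is NOT a limit point.
  x = c: open {c} ∋ x has {c} ∩ (A ∖ {c}) = ∅, so x is NOT a limit point.
  x = d: open {d} ∋ x has {d} ∩ (A ∖ {d}) = ∅, so x is NOT a limit point.
  x = e: opens ∋ x are {b, e}, {a, b, e}, {b, c, e}, {b, d, e}, {a, b, c, e}, {a, b, d, e}, {b, c, d, e}, {a, b, c, d, e}; each meets A ∖ {e}, so x IS a limit point.
Collecting: A' = {e}.


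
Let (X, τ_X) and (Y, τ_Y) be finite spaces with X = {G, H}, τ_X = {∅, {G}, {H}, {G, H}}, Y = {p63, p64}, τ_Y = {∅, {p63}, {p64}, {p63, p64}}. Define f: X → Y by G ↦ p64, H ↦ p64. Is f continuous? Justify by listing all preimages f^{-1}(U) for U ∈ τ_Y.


f IS continuous.

Compute f^{-1}(U) for each U ∈ τ_Y:
  U = ∅: f^{-1}(U) = ∅ ∈ τ_X ✓.
  U = {p63}: f^{-1}(U) = ∅ ∈ τ_X ✓.
  U = {p64}: f^{-1}(U) = {G, H} ∈ τ_X ✓.
  U = {p63, p64}: f^{-1}(U) = {G, H} ∈ τ_X ✓.
Every preimage lies in τ_X, so f IS continuous.


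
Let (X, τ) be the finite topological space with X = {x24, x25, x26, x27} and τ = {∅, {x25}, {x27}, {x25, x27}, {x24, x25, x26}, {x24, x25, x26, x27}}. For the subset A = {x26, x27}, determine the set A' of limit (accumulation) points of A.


A' = {x24}

For each x ∈ X, list the open sets U ∈ τ with x ∈ U, then check whether U ∩ (A ∖ {x}) ≠ ∅ for every such U.
  x = x24: opens ∋ x are {x24, x25, x26}, {x24, x25, x26, x27}; each meets A ∖ {x24}, so x IS a limit point.
  x = x25: open {x25} ∋ x has {x25} ∩ (A ∖ {x25}) = ∅, so x is NOT a limit point.
  x = x26: open {x24, x25, x26} ∋ x has {x24, x25, x26} ∩ (A ∖ {x26}) = ∅, so x is NOT a limit point.
  x = x27: open {x27} ∋ x has {x27} ∩ (A ∖ {x27}) = ∅, so x is NOT a limit point.
Collecting: A' = {x24}.


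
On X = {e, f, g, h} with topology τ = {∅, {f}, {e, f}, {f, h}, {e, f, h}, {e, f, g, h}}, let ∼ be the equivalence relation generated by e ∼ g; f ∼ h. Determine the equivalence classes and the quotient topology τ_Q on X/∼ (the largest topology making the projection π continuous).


X/∼ = {[e=g], [f=h]}; |τ_Q| = 3.

Equivalence classes: [e=g], [f=h].
Quotient map π: X → X/∼ sends e ↦ [e=g], f ↦ [f=h], g ↦ [e=g], h ↦ [f=h].
For each subset V ⊆ X/∼, compute π^{-1}(V) ⊆ X and check whether π^{-1}(V) ∈ τ. V is open in τ_Q iff π^{-1}(V) ∈ τ.
  V = {}: π^{-1}(V) = ∅ ∈ τ ✓.
  V = {[e=g]}: π^{-1}(V) = {e, g} ∉ τ ✗.
  V = {[f=h]}: π^{-1}(V) = {f, h} ∈ τ ✓.
  V = {[e=g], [f=h]}: π^{-1}(V) = {e, f, g, h} ∈ τ ✓.
Open sets in the quotient: τ_Q = {{}, {[f=h]}, {[e=g], [f=h]}} (3 elements).


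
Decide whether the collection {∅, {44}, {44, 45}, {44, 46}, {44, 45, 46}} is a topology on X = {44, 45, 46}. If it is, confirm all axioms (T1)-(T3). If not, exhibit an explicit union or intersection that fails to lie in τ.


τ IS a topology on X.

Axiom (T1): ∅ ∈ τ? Yes; X ∈ τ? Yes.
Axiom (T2/T3): check pairwise unions and intersections of members of τ.
All pairwise intersections and unions checked — each lies in τ. Therefore τ satisfies (T1), (T2), (T3): it IS a topology on X.


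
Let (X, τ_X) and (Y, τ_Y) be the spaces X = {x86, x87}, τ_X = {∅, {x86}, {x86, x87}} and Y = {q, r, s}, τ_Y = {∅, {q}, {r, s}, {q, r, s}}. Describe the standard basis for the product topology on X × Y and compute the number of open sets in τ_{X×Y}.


Basis B = {∅ × ∅, {x86} × {q}, {x86, x87} × {q}, {x86} × {r, s}, {x86} × {q, r, s}, {x86, x87} × {r, s}, {x86, x87} × {q, r, s}}; |τ_{X×Y}| = 9.

Enumerate products U × V with U ∈ τ_X, V ∈ τ_Y (deduplicated):
  ∅ × ∅ = {} (∅)
  {x86} × {q} = {(x86,q)}
  {x86, x87} × {q} = {(x86,q), (x87,q)}
  {x86} × {r, s} = {(x86,r), (x86,s)}
  {x86} × {q, r, s} = {(x86,q), (x86,r), (x86,s)}
  {x86, x87} × {r, s} = {(x86,r), (x86,s), (x87,r), (x87,s)}
  {x86, x87} × {q, r, s} = {(x86,q), (x86,r), (x86,s), (x87,q), (x87,r), (x87,s)}
These 7 distinct sets form the basis B.
Close under arbitrary unions to get τ_{X×Y}; counting gives |τ_{X×Y}| = 9.


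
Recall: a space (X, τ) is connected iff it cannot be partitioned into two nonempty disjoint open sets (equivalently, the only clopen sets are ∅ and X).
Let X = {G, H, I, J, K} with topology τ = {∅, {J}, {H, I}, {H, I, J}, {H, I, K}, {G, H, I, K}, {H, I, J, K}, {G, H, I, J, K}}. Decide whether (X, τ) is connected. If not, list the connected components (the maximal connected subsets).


(X, τ) is disconnected; components = [{J}, {G, H, I, K}].

Find clopen sets (U ∈ τ with X ∖ U ∈ τ):
  U = ∅, X ∖ U = {G, H, I, J, K} — both open, so U is clopen.
  U = {J}, X ∖ U = {G, H, I, K} — both open, so U is clopen.
  U = {G, H, I, K}, X ∖ U = {J} — both open, so U is clopen.
  U = {G, H, I, J, K}, X ∖ U = ∅ — both open, so U is clopen.
Nontrivial clopen(s) exist: e.g. {G, H, I, K}. So (X, τ) is disconnected.
Compute connected components by grouping points that agree on all clopens:
  component: {J}
  component: {G, H, I, K}


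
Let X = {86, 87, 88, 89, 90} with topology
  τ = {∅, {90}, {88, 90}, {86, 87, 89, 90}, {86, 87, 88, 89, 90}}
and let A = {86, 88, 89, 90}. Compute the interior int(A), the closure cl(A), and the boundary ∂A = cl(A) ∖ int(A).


int(A) = {88, 90}, cl(A) = {86, 87, 88, 89, 90}, ∂A = {86, 87, 89}.

Closed sets in (X, τ) are complements of opens:
  closed(X, τ) = {∅, {88}, {86, 87, 89}, {86, 87, 88, 89}, {86, 87, 88, 89, 90}}.
int(A) = ⋃ {U ∈ τ : U ⊆ A}. Opens contained in A: ∅, {90}, {88, 90}.
Taking the union of these: int(A) = {88, 90}.
cl(A) = ⋂ {C closed : A ⊆ C}. Closed sets containing A: {86, 87, 88, 89, 90}.
Intersecting these: cl(A) = {86, 87, 88, 89, 90}.
∂A = cl(A) ∖ int(A) = {86, 87, 88, 89, 90} ∖ {88, 90} = {86, 87, 89}.


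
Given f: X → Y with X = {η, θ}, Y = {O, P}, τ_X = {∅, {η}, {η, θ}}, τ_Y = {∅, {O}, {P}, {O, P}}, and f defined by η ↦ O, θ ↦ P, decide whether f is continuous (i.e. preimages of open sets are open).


f is NOT continuous.

Compute f^{-1}(U) for each U ∈ τ_Y:
  U = ∅: f^{-1}(U) = ∅ ∈ τ_X ✓.
  U = {O}: f^{-1}(U) = {η} ∈ τ_X ✓.
  U = {P}: f^{-1}(U) = {θ} ∉ τ_X ✗.
  U = {O, P}: f^{-1}(U) = {η, θ} ∈ τ_X ✓.
Found U = {P} with f^{-1}(U) = {θ} not in τ_X. Therefore f is NOT continuous.


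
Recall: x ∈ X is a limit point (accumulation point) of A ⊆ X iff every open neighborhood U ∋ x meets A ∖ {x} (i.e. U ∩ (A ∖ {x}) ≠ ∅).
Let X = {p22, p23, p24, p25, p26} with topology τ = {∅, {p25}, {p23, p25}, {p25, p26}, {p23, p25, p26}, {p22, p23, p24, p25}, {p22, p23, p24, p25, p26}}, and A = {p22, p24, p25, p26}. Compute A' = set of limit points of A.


A' = {p22, p23, p24, p26}

For each x ∈ X, list the open sets U ∈ τ with x ∈ U, then check whether U ∩ (A ∖ {x}) ≠ ∅ for every such U.
  x = p22: opens ∋ x are {p22, p23, p24, p25}, {p22, p23, p24, p25, p26}; each meets A ∖ {p22}, so x IS a limit point.
  x = p23: opens ∋ x are {p23, p25}, {p23, p25, p26}, {p22, p23, p24, p25}, {p22, p23, p24, p25, p26}; each meets A ∖ {p23}, so x IS a limit point.
  x = p24: opens ∋ x are {p22, p23, p24, p25}, {p22, p23, p24, p25, p26}; each meets A ∖ {p24}, so x IS a limit point.
  x = p25: open {p25} ∋ x has {p25} ∩ (A ∖ {p25}) = ∅, so x is NOT a limit point.
  x = p26: opens ∋ x are {p25, p26}, {p23, p25, p26}, {p22, p23, p24, p25, p26}; each meets A ∖ {p26}, so x IS a limit point.
Collecting: A' = {p22, p23, p24, p26}.


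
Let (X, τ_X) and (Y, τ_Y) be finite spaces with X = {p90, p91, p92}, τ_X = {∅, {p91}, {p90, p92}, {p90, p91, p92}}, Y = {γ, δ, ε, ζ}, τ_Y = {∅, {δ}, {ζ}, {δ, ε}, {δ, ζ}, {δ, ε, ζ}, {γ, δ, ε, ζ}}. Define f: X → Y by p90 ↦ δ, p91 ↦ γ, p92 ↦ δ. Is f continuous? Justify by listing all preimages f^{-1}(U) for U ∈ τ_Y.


f IS continuous.

Compute f^{-1}(U) for each U ∈ τ_Y:
  U = ∅: f^{-1}(U) = ∅ ∈ τ_X ✓.
  U = {δ}: f^{-1}(U) = {p90, p92} ∈ τ_X ✓.
  U = {ζ}: f^{-1}(U) = ∅ ∈ τ_X ✓.
  U = {δ, ε}: f^{-1}(U) = {p90, p92} ∈ τ_X ✓.
  U = {δ, ζ}: f^{-1}(U) = {p90, p92} ∈ τ_X ✓.
  U = {δ, ε, ζ}: f^{-1}(U) = {p90, p92} ∈ τ_X ✓.
  U = {γ, δ, ε, ζ}: f^{-1}(U) = {p90, p91, p92} ∈ τ_X ✓.
Every preimage lies in τ_X, so f IS continuous.


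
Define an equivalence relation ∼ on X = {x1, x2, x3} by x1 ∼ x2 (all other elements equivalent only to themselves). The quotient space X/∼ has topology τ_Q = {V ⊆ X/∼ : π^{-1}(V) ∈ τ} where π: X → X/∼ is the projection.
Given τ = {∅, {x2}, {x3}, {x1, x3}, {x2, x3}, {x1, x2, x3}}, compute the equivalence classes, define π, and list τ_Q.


X/∼ = {[x1=x2], [x3]}; |τ_Q| = 3.

Equivalence classes: [x1=x2], [x3].
Quotient map π: X → X/∼ sends x1 ↦ [x1=x2], x2 ↦ [x1=x2], x3 ↦ [x3].
For each subset V ⊆ X/∼, compute π^{-1}(V) ⊆ X and check whether π^{-1}(V) ∈ τ. V is open in τ_Q iff π^{-1}(V) ∈ τ.
  V = {}: π^{-1}(V) = ∅ ∈ τ ✓.
  V = {[x1=x2]}: π^{-1}(V) = {x1, x2} ∉ τ ✗.
  V = {[x3]}: π^{-1}(V) = {x3} ∈ τ ✓.
  V = {[x1=x2], [x3]}: π^{-1}(V) = {x1, x2, x3} ∈ τ ✓.
Open sets in the quotient: τ_Q = {{}, {[x3]}, {[x1=x2], [x3]}} (3 elements).


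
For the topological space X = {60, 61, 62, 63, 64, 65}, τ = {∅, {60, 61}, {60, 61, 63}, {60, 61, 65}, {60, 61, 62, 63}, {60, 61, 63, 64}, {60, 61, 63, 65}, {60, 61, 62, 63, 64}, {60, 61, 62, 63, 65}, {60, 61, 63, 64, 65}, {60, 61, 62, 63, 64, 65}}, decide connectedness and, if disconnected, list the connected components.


(X, τ) is connected.

Find clopen sets (U ∈ τ with X ∖ U ∈ τ):
  U = ∅, X ∖ U = {60, 61, 62, 63, 64, 65} — both open, so U is clopen.
  U = {60, 61, 62, 63, 64, 65}, X ∖ U = ∅ — both open, so U is clopen.
Only trivial clopens (∅ and X) exist, so (X, τ) is connected.
Compute connected components by grouping points that agree on all clopens:
  component: {60, 61, 62, 63, 64, 65}


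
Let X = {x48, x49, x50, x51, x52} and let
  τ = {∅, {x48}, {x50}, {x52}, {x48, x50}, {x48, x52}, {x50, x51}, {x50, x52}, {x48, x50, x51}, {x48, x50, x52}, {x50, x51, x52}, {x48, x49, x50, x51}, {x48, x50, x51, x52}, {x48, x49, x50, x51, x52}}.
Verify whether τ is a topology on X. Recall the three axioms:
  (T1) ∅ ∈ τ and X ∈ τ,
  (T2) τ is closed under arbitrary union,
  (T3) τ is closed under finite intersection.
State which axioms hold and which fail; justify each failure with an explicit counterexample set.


τ IS a topology on X.

Axiom (T1): ∅ ∈ τ? Yes; X ∈ τ? Yes.
Axiom (T2/T3): check pairwise unions and intersections of members of τ.
All pairwise intersections and unions checked — each lies in τ. Therefore τ satisfies (T1), (T2), (T3): it IS a topology on X.


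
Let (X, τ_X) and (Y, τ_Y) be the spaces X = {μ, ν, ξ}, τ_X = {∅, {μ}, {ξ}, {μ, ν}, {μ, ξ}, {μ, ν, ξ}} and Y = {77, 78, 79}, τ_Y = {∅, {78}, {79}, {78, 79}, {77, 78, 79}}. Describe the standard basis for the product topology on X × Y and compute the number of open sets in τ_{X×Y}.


Basis B = {∅ × ∅, {μ} × {78}, {μ} × {79}, {ξ} × {78}, {ξ} × {79}, {μ} × {78, 79}, {μ, ν} × {78}, {μ, ξ} × {78}, {μ, ν} × {79}, {μ, ξ} × {79}, {ξ} × {78, 79}, {μ} × {77, 78, 79}, {μ, ν, ξ} × {78}, {μ, ν, ξ} × {79}, {ξ} × {77, 78, 79}, {μ, ν} × {78, 79}, {μ, ξ} × {78, 79}, {μ, ν} × {77, 78, 79}, {μ, ξ} × {77, 78, 79}, {μ, ν, ξ} × {78, 79}, {μ, ν, ξ} × {77, 78, 79}}; |τ_{X×Y}| = 70.

Enumerate products U × V with U ∈ τ_X, V ∈ τ_Y (deduplicated):
  ∅ × ∅ = {} (∅)
  {μ} × {78} = {(μ,78)}
  {μ} × {79} = {(μ,79)}
  {ξ} × {78} = {(ξ,78)}
  {ξ} × {79} = {(ξ,79)}
  {μ} × {78, 79} = {(μ,78), (μ,79)}
  {μ, ν} × {78} = {(μ,78), (ν,78)}
  {μ, ξ} × {78} = {(μ,78), (ξ,78)}
  {μ, ν} × {79} = {(μ,79), (ν,79)}
  {μ, ξ} × {79} = {(μ,79), (ξ,79)}
  {ξ} × {78, 79} = {(ξ,78), (ξ,79)}
  {μ} × {77, 78, 79} = {(μ,77), (μ,78), (μ,79)}
  {μ, ν, ξ} × {78} = {(μ,78), (ν,78), (ξ,78)}
  {μ, ν, ξ} × {79} = {(μ,79), (ν,79), (ξ,79)}
  {ξ} × {77, 78, 79} = {(ξ,77), (ξ,78), (ξ,79)}
  {μ, ν} × {78, 79} = {(μ,78), (μ,79), (ν,78), (ν,79)}
  {μ, ξ} × {78, 79} = {(μ,78), (μ,79), (ξ,78), (ξ,79)}
  {μ, ν} × {77, 78, 79} = {(μ,77), (μ,78), (μ,79), (ν,77), (ν,78), (ν,79)}
  {μ, ξ} × {77, 78, 79} = {(μ,77), (μ,78), (μ,79), (ξ,77), (ξ,78), (ξ,79)}
  {μ, ν, ξ} × {78, 79} = {(μ,78), (μ,79), (ν,78), (ν,79), (ξ,78), (ξ,79)}
  {μ, ν, ξ} × {77, 78, 79} = {(μ,77), (μ,78), (μ,79), (ν,77), (ν,78), (ν,79), (ξ,77), (ξ,78), (ξ,79)}
These 21 distinct sets form the basis B.
Close under arbitrary unions to get τ_{X×Y}; counting gives |τ_{X×Y}| = 70.


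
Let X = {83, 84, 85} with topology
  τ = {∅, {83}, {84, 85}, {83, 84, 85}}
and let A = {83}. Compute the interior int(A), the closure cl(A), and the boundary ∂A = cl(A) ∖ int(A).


int(A) = {83}, cl(A) = {83}, ∂A = ∅.

Closed sets in (X, τ) are complements of opens:
  closed(X, τ) = {∅, {83}, {84, 85}, {83, 84, 85}}.
int(A) = ⋃ {U ∈ τ : U ⊆ A}. Opens contained in A: ∅, {83}.
Taking the union of these: int(A) = {83}.
cl(A) = ⋂ {C closed : A ⊆ C}. Closed sets containing A: {83}, {83, 84, 85}.
Intersecting these: cl(A) = {83}.
∂A = cl(A) ∖ int(A) = {83} ∖ {83} = ∅.


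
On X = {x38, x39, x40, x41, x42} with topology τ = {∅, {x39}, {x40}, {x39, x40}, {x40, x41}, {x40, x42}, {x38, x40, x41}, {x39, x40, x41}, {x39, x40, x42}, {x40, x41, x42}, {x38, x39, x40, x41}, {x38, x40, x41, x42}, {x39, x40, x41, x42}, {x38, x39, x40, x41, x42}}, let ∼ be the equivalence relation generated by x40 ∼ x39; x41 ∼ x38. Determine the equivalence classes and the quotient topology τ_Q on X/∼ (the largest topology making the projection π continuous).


X/∼ = {[x38=x41], [x39=x40], [x42]}; |τ_Q| = 5.

Equivalence classes: [x38=x41], [x39=x40], [x42].
Quotient map π: X → X/∼ sends x38 ↦ [x38=x41], x39 ↦ [x39=x40], x40 ↦ [x39=x40], x41 ↦ [x38=x41], x42 ↦ [x42].
For each subset V ⊆ X/∼, compute π^{-1}(V) ⊆ X and check whether π^{-1}(V) ∈ τ. V is open in τ_Q iff π^{-1}(V) ∈ τ.
  V = {}: π^{-1}(V) = ∅ ∈ τ ✓.
  V = {[x38=x41]}: π^{-1}(V) = {x38, x41} ∉ τ ✗.
  V = {[x39=x40]}: π^{-1}(V) = {x39, x40} ∈ τ ✓.
  V = {[x38=x41], [x39=x40]}: π^{-1}(V) = {x38, x39, x40, x41} ∈ τ ✓.
  V = {[x42]}: π^{-1}(V) = {x42} ∉ τ ✗.
  V = {[x38=x41], [x42]}: π^{-1}(V) = {x38, x41, x42} ∉ τ ✗.
  V = {[x39=x40], [x42]}: π^{-1}(V) = {x39, x40, x42} ∈ τ ✓.
  V = {[x38=x41], [x39=x40], [x42]}: π^{-1}(V) = {x38, x39, x40, x41, x42} ∈ τ ✓.
Open sets in the quotient: τ_Q = {{}, {[x39=x40]}, {[x38=x41], [x39=x40]}, {[x39=x40], [x42]}, {[x38=x41], [x39=x40], [x42]}} (5 elements).


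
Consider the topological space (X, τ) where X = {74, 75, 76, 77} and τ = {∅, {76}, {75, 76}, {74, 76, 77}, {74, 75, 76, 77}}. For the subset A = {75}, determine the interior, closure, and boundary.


int(A) = ∅, cl(A) = {75}, ∂A = {75}.

Closed sets in (X, τ) are complements of opens:
  closed(X, τ) = {∅, {75}, {74, 77}, {74, 75, 77}, {74, 75, 76, 77}}.
int(A) = ⋃ {U ∈ τ : U ⊆ A}. Opens contained in A: ∅.
Taking the union of these: int(A) = ∅.
cl(A) = ⋂ {C closed : A ⊆ C}. Closed sets containing A: {75}, {74, 75, 77}, {74, 75, 76, 77}.
Intersecting these: cl(A) = {75}.
∂A = cl(A) ∖ int(A) = {75} ∖ ∅ = {75}.


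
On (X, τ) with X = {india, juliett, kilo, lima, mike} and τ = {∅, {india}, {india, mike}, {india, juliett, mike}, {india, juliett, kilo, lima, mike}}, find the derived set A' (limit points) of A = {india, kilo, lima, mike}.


A' = {juliett, kilo, lima, mike}

For each x ∈ X, list the open sets U ∈ τ with x ∈ U, then check whether U ∩ (A ∖ {x}) ≠ ∅ for every such U.
  x = india: open {india} ∋ x has {india} ∩ (A ∖ {india}) = ∅, so x is NOT a limit point.
  x = juliett: opens ∋ x are {india, juliett, mike}, {india, juliett, kilo, lima, mike}; each meets A ∖ {juliett}, so x IS a limit point.
  x = kilo: opens ∋ x are {india, juliett, kilo, lima, mike}; each meets A ∖ {kilo}, so x IS a limit point.
  x = lima: opens ∋ x are {india, juliett, kilo, lima, mike}; each meets A ∖ {lima}, so x IS a limit point.
  x = mike: opens ∋ x are {india, mike}, {india, juliett, mike}, {india, juliett, kilo, lima, mike}; each meets A ∖ {mike}, so x IS a limit point.
Collecting: A' = {juliett, kilo, lima, mike}.


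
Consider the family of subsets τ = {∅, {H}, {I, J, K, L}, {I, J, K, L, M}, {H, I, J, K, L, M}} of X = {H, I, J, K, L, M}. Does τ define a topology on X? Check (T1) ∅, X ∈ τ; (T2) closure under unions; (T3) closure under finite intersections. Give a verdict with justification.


τ is NOT a topology on X.

Axiom (T1): ∅ ∈ τ? Yes; X ∈ τ? Yes.
Axiom (T2/T3): check pairwise unions and intersections of members of τ.
Counterexample for (T2): {H} ∪ {I, J, K, L} = {H, I, J, K, L} ∉ τ. Therefore τ is NOT a topology.


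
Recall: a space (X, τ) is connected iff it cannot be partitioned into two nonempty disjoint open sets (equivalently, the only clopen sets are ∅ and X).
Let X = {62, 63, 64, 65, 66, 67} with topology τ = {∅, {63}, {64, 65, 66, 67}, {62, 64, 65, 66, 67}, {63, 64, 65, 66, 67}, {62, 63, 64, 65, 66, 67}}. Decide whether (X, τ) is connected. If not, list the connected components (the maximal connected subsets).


(X, τ) is disconnected; components = [{63}, {62, 64, 65, 66, 67}].

Find clopen sets (U ∈ τ with X ∖ U ∈ τ):
  U = ∅, X ∖ U = {62, 63, 64, 65, 66, 67} — both open, so U is clopen.
  U = {63}, X ∖ U = {62, 64, 65, 66, 67} — both open, so U is clopen.
  U = {62, 64, 65, 66, 67}, X ∖ U = {63} — both open, so U is clopen.
  U = {62, 63, 64, 65, 66, 67}, X ∖ U = ∅ — both open, so U is clopen.
Nontrivial clopen(s) exist: e.g. {62, 64, 65, 66, 67}. So (X, τ) is disconnected.
Compute connected components by grouping points that agree on all clopens:
  component: {63}
  component: {62, 64, 65, 66, 67}


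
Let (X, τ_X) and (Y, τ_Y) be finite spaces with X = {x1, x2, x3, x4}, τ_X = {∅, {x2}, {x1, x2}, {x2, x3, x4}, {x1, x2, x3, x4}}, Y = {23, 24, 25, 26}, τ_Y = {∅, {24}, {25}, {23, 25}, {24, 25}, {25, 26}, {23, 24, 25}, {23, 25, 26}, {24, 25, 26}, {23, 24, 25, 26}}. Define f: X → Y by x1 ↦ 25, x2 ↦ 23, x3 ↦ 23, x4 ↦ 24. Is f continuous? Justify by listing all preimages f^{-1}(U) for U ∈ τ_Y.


f is NOT continuous.

Compute f^{-1}(U) for each U ∈ τ_Y:
  U = ∅: f^{-1}(U) = ∅ ∈ τ_X ✓.
  U = {24}: f^{-1}(U) = {x4} ∉ τ_X ✗.
  U = {25}: f^{-1}(U) = {x1} ∉ τ_X ✗.
  U = {23, 25}: f^{-1}(U) = {x1, x2, x3} ∉ τ_X ✗.
  U = {24, 25}: f^{-1}(U) = {x1, x4} ∉ τ_X ✗.
  U = {25, 26}: f^{-1}(U) = {x1} ∉ τ_X ✗.
  U = {23, 24, 25}: f^{-1}(U) = {x1, x2, x3, x4} ∈ τ_X ✓.
  U = {23, 25, 26}: f^{-1}(U) = {x1, x2, x3} ∉ τ_X ✗.
  U = {24, 25, 26}: f^{-1}(U) = {x1, x4} ∉ τ_X ✗.
  U = {23, 24, 25, 26}: f^{-1}(U) = {x1, x2, x3, x4} ∈ τ_X ✓.
Found U = {24} with f^{-1}(U) = {x4} not in τ_X. Therefore f is NOT continuous.


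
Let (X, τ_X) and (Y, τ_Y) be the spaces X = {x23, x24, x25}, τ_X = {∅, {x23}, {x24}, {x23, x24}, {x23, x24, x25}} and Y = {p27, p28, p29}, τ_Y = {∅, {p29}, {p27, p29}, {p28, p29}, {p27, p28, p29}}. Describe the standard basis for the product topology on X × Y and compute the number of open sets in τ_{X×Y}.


Basis B = {∅ × ∅, {x23} × {p29}, {x24} × {p29}, {x23} × {p27, p29}, {x23} × {p28, p29}, {x23, x24} × {p29}, {x24} × {p27, p29}, {x24} × {p28, p29}, {x23} × {p27, p28, p29}, {x23, x24, x25} × {p29}, {x24} × {p27, p28, p29}, {x23, x24} × {p27, p29}, {x23, x24} × {p28, p29}, {x23, x24} × {p27, p28, p29}, {x23, x24, x25} × {p27, p29}, {x23, x24, x25} × {p28, p29}, {x23, x24, x25} × {p27, p28, p29}}; |τ_{X×Y}| = 50.

Enumerate products U × V with U ∈ τ_X, V ∈ τ_Y (deduplicated):
  ∅ × ∅ = {} (∅)
  {x23} × {p29} = {(x23,p29)}
  {x24} × {p29} = {(x24,p29)}
  {x23} × {p27, p29} = {(x23,p27), (x23,p29)}
  {x23} × {p28, p29} = {(x23,p28), (x23,p29)}
  {x23, x24} × {p29} = {(x23,p29), (x24,p29)}
  {x24} × {p27, p29} = {(x24,p27), (x24,p29)}
  {x24} × {p28, p29} = {(x24,p28), (x24,p29)}
  {x23} × {p27, p28, p29} = {(x23,p27), (x23,p28), (x23,p29)}
  {x23, x24, x25} × {p29} = {(x23,p29), (x24,p29), (x25,p29)}
  {x24} × {p27, p28, p29} = {(x24,p27), (x24,p28), (x24,p29)}
  {x23, x24} × {p27, p29} = {(x23,p27), (x23,p29), (x24,p27), (x24,p29)}
  {x23, x24} × {p28, p29} = {(x23,p28), (x23,p29), (x24,p28), (x24,p29)}
  {x23, x24} × {p27, p28, p29} = {(x23,p27), (x23,p28), (x23,p29), (x24,p27), (x24,p28), (x24,p29)}
  {x23, x24, x25} × {p27, p29} = {(x23,p27), (x23,p29), (x24,p27), (x24,p29), (x25,p27), (x25,p29)}
  {x23, x24, x25} × {p28, p29} = {(x23,p28), (x23,p29), (x24,p28), (x24,p29), (x25,p28), (x25,p29)}
  {x23, x24, x25} × {p27, p28, p29} = {(x23,p27), (x23,p28), (x23,p29), (x24,p27), (x24,p28), (x24,p29), (x25,p27), (x25,p28), (x25,p29)}
These 17 distinct sets form the basis B.
Close under arbitrary unions to get τ_{X×Y}; counting gives |τ_{X×Y}| = 50.


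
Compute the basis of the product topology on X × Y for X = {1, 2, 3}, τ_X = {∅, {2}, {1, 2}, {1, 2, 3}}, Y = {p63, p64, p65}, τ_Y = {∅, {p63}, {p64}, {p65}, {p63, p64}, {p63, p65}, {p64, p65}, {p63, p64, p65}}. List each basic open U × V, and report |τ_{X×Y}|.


Basis B = {∅ × ∅, {2} × {p63}, {2} × {p64}, {2} × {p65}, {1, 2} × {p63}, {1, 2} × {p64}, {1, 2} × {p65}, {2} × {p63, p64}, {2} × {p63, p65}, {2} × {p64, p65}, {1, 2, 3} × {p63}, {1, 2, 3} × {p64}, {1, 2, 3} × {p65}, {2} × {p63, p64, p65}, {1, 2} × {p63, p64}, {1, 2} × {p63, p65}, {1, 2} × {p64, p65}, {1, 2} × {p63, p64, p65}, {1, 2, 3} × {p63, p64}, {1, 2, 3} × {p63, p65}, {1, 2, 3} × {p64, p65}, {1, 2, 3} × {p63, p64, p65}}; |τ_{X×Y}| = 64.

Enumerate products U × V with U ∈ τ_X, V ∈ τ_Y (deduplicated):
  ∅ × ∅ = {} (∅)
  {2} × {p63} = {(2,p63)}
  {2} × {p64} = {(2,p64)}
  {2} × {p65} = {(2,p65)}
  {1, 2} × {p63} = {(1,p63), (2,p63)}
  {1, 2} × {p64} = {(1,p64), (2,p64)}
  {1, 2} × {p65} = {(1,p65), (2,p65)}
  {2} × {p63, p64} = {(2,p63), (2,p64)}
  {2} × {p63, p65} = {(2,p63), (2,p65)}
  {2} × {p64, p65} = {(2,p64), (2,p65)}
  {1, 2, 3} × {p63} = {(1,p63), (2,p63), (3,p63)}
  {1, 2, 3} × {p64} = {(1,p64), (2,p64), (3,p64)}
  {1, 2, 3} × {p65} = {(1,p65), (2,p65), (3,p65)}
  {2} × {p63, p64, p65} = {(2,p63), (2,p64), (2,p65)}
  {1, 2} × {p63, p64} = {(1,p63), (1,p64), (2,p63), (2,p64)}
  {1, 2} × {p63, p65} = {(1,p63), (1,p65), (2,p63), (2,p65)}
  {1, 2} × {p64, p65} = {(1,p64), (1,p65), (2,p64), (2,p65)}
  {1, 2} × {p63, p64, p65} = {(1,p63), (1,p64), (1,p65), (2,p63), (2,p64), (2,p65)}
  {1, 2, 3} × {p63, p64} = {(1,p63), (1,p64), (2,p63), (2,p64), (3,p63), (3,p64)}
  {1, 2, 3} × {p63, p65} = {(1,p63), (1,p65), (2,p63), (2,p65), (3,p63), (3,p65)}
  {1, 2, 3} × {p64, p65} = {(1,p64), (1,p65), (2,p64), (2,p65), (3,p64), (3,p65)}
  {1, 2, 3} × {p63, p64, p65} = {(1,p63), (1,p64), (1,p65), (2,p63), (2,p64), (2,p65), (3,p63), (3,p64), (3,p65)}
These 22 distinct sets form the basis B.
Close under arbitrary unions to get τ_{X×Y}; counting gives |τ_{X×Y}| = 64.
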